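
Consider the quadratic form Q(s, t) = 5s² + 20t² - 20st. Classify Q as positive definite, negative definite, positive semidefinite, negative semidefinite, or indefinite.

Write A = [[5, -10], [-10, 20]].
Applying the same elementary operations to the rows and columns of A produces a congruent diagonal matrix with entries 5, 0.
That gives 1 positive, 1 zero pivots.
Hence Q is positive semidefinite.

positive semidefinite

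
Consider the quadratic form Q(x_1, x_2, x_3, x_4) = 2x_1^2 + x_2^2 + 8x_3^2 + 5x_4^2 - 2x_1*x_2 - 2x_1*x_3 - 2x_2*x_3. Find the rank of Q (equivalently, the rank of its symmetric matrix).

4

The associated matrix is A = [[2, -1, -1, 0], [-1, 1, -1, 0], [-1, -1, 8, 0], [0, 0, 0, 5]].
Congruent diagonalization of A (simultaneous row and column reduction) yields pivots 2, 1/2, 3, 5.
Counting signs: 4 positive.
The rank is the number of nonzero pivots: 4.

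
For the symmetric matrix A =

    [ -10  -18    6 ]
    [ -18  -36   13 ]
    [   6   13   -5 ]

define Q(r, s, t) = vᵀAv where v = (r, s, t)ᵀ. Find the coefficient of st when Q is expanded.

26

The coefficient of st is A[2,3] + A[3,2] = 2·13 = 26.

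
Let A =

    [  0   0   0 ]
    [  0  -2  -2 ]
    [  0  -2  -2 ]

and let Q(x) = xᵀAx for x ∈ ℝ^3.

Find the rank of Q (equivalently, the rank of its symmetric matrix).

Applying the same elementary operations to the rows and columns of A produces a congruent diagonal matrix with entries 0, -2, 0.
So there are 1 negative, 2 zero pivots.
The rank is the number of nonzero pivots: 1.

1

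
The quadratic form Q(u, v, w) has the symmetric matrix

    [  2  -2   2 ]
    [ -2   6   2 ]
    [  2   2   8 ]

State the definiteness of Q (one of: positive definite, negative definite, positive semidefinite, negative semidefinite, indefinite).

positive definite

Symmetric row and column elimination reduces A to a congruent diagonal form with pivots 2, 4, 2.
So there are 3 positive pivots.
Hence Q is positive definite.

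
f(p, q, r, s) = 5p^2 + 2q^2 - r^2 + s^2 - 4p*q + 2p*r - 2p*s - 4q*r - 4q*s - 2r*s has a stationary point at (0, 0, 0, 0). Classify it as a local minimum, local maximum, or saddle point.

The Hessian at the origin is H = [[10, -4, 2, -2], [-4, 4, -4, -4], [2, -4, -2, -2], [-2, -4, -2, 2]].
Congruent diagonalization of H (simultaneous row and column reduction) yields pivots 10, 12/5, -20/3, 8/5.
So there are 3 positive, 1 negative pivots.
H is indefinite, so the origin is a saddle point.

saddle point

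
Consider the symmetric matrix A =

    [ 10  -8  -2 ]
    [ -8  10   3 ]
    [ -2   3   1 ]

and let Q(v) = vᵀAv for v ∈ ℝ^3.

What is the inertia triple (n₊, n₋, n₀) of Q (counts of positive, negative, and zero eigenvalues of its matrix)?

Row-reducing A symmetrically gives the diagonal entries 10, 18/5, 1/18.
Counting signs: 3 positive.

(3, 0, 0)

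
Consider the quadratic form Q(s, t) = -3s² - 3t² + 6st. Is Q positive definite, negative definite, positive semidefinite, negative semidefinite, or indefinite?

The symmetric matrix of Q is [[-3, 3], [3, -3]].
For the 2×2 matrix [[-3, 3], [3, -3]]: det = -3·-3 − (3)² = 0, trace = -6.
det = 0 so one eigenvalue is zero; the form is semidefinite with the sign of the trace.

negative semidefinite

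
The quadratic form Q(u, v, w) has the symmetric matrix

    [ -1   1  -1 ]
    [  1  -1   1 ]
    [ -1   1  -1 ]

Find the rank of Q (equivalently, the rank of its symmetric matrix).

Congruent diagonalization of A (simultaneous row and column reduction) yields pivots -1, 0, 0.
So there are 1 negative, 2 zero pivots.
The rank is the number of nonzero pivots: 1.

1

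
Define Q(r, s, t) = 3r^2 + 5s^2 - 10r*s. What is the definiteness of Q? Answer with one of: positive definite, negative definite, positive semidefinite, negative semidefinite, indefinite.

Write A = [[3, -5, 0], [-5, 5, 0], [0, 0, 0]].
Row-reducing A symmetrically gives the diagonal entries 3, -10/3, 0.
Counting signs: 1 positive, 1 negative, 1 zero.
Hence Q is indefinite.

indefinite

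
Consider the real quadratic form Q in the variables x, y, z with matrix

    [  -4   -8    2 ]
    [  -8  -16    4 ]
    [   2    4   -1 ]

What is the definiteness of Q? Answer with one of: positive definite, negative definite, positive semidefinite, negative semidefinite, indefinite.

negative semidefinite

Congruent diagonalization of A (simultaneous row and column reduction) yields pivots -4, 0, 0.
So there are 1 negative, 2 zero pivots.
Hence Q is negative semidefinite.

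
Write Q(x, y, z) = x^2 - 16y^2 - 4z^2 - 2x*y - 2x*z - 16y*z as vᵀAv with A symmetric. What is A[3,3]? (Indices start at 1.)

The coefficient of z^2 in Q is -4, and that is exactly A[3,3].

-4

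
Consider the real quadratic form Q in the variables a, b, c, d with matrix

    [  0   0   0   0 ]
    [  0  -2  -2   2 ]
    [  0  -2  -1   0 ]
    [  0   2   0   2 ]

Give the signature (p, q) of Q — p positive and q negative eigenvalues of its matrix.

(1, 1)

Applying the same elementary operations to the rows and columns of A produces a congruent diagonal matrix with entries 0, -2, 1, 0.
Counting signs: 1 positive, 1 negative, 2 zero.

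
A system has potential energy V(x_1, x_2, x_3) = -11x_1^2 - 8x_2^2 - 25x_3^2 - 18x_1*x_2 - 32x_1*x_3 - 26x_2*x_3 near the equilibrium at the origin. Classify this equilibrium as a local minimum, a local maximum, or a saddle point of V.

local maximum

The Hessian at the origin is H = [[-22, -18, -32], [-18, -16, -26], [-32, -26, -50]].
Symmetric row and column elimination reduces H to a congruent diagonal form with pivots -22, -14/11, -24/7.
Counting signs: 3 negative.
H is negative definite, so the origin is a strict local maximum.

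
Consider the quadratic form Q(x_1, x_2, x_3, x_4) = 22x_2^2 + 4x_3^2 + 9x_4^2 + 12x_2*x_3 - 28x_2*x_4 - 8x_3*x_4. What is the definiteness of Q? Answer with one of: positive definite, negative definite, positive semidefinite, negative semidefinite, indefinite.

positive semidefinite

The symmetric matrix is A = [[0, 0, 0, 0], [0, 22, 6, -14], [0, 6, 4, -4], [0, -14, -4, 9]].
Row-reducing A symmetrically gives the diagonal entries 0, 22, 26/11, 1/13.
That gives 3 positive, 1 zero pivots.
Hence Q is positive semidefinite.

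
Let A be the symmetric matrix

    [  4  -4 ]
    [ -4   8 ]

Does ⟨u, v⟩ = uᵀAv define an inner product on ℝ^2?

yes

For the 2×2 matrix [[4, -4], [-4, 8]]: det = 4·8 − (-4)² = 16, trace = 12.
det > 0 so both eigenvalues share the sign of the trace; trace = 12 > 0 ⇒ both positive.
⟨·,·⟩ is an inner product exactly when A is positive definite.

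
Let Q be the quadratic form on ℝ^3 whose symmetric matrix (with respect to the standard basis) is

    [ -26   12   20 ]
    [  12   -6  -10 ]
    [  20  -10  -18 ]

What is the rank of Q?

3

Symmetric row and column elimination reduces A to a congruent diagonal form with pivots -26, -6/13, -4/3.
Counting signs: 3 negative.
The rank is the number of nonzero pivots: 3.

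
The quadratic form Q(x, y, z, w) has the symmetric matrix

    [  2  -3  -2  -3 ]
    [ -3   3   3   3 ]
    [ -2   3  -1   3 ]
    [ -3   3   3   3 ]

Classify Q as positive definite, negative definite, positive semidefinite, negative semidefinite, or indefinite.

Applying the same elementary operations to the rows and columns of A produces a congruent diagonal matrix with entries 2, -3/2, -3, 0.
So there are 1 positive, 2 negative, 1 zero pivots.
Hence Q is indefinite.

indefinite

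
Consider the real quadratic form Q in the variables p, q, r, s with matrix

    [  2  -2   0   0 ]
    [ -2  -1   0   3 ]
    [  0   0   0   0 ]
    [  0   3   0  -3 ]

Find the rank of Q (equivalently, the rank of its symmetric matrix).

2

Congruent diagonalization of A (simultaneous row and column reduction) yields pivots 2, -3, 0, 0.
That gives 1 positive, 1 negative, 2 zero pivots.
The rank is the number of nonzero pivots: 2.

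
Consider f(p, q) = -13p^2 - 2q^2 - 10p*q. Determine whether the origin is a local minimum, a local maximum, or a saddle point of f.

local maximum

The Hessian at the origin is H = [[-26, -10], [-10, -4]].
det H = -26·-4 − (-10)² = 4 > 0 and H[1,1] = -26 < 0, so H is negative definite.
Therefore the origin is a local maximum.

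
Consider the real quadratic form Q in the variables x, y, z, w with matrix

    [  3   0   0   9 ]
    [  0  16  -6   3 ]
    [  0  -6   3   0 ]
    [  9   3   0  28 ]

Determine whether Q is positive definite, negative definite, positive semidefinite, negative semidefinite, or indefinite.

indefinite

Applying the same elementary operations to the rows and columns of A produces a congruent diagonal matrix with entries 3, 16, 3/4, -5/4.
So there are 3 positive, 1 negative pivots.
Hence Q is indefinite.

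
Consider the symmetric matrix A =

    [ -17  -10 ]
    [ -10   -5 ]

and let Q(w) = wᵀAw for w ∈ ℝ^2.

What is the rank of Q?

2

Applying the same elementary operations to the rows and columns of A produces a congruent diagonal matrix with entries -17, 15/17.
Counting signs: 1 positive, 1 negative.
The rank is the number of nonzero pivots: 2.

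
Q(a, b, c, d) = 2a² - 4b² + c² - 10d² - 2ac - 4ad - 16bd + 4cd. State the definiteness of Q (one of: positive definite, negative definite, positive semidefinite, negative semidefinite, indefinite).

indefinite

Write A = [[2, 0, -1, -2], [0, -4, 0, -8], [-1, 0, 1, 2], [-2, -8, 2, -10]].
Row-reducing A symmetrically gives the diagonal entries 2, -4, 1/2, 2.
That gives 3 positive, 1 negative pivots.
Hence Q is indefinite.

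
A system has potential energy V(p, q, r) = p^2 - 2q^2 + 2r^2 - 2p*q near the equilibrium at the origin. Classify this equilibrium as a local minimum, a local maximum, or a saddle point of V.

The Hessian at the origin is H = [[2, -2, 0], [-2, -4, 0], [0, 0, 4]].
Symmetric row and column elimination reduces H to a congruent diagonal form with pivots 2, -6, 4.
That gives 2 positive, 1 negative pivots.
H is indefinite, so the origin is a saddle point.

saddle point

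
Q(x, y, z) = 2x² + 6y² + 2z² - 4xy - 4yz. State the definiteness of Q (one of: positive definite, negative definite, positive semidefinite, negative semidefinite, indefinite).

positive definite

The symmetric matrix of Q is A = [[2, -2, 0], [-2, 6, -2], [0, -2, 2]].
Leading principal minors: Δ_1 = 2, Δ_2 = 8, Δ_3 = 8.
All leading principal minors are positive, so by Sylvester's criterion Q is positive definite.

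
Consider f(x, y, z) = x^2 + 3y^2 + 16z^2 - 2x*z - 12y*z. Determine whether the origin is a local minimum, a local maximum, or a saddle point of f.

local minimum

The Hessian at the origin is H = [[2, 0, -2], [0, 6, -12], [-2, -12, 32]].
An LDLᵀ factorisation of H has diagonal entries 2, 6, 6.
Counting signs: 3 positive.
H is positive definite, so the origin is a strict local minimum.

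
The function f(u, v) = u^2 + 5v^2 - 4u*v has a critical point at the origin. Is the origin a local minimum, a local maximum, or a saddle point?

local minimum

The Hessian at the origin is H = [[2, -4], [-4, 10]].
det H = 2·10 − (-4)² = 4 > 0 and H[1,1] = 2 > 0, so H is positive definite.
Therefore the origin is a local minimum.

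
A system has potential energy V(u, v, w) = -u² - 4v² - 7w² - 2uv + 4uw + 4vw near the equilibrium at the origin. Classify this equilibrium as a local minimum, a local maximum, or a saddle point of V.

The Hessian at the origin is H = [[-2, -2, 4], [-2, -8, 4], [4, 4, -14]].
An LDLᵀ factorisation of H has diagonal entries -2, -6, -6.
That gives 3 negative pivots.
H is negative definite, so the origin is a strict local maximum.

local maximum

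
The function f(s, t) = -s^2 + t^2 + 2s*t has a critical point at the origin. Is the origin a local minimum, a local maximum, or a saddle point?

The Hessian at the origin is H = [[-2, 2], [2, 2]].
det H = -2·2 − (2)² = -8 < 0, so H is indefinite.
Therefore the origin is a saddle point.

saddle point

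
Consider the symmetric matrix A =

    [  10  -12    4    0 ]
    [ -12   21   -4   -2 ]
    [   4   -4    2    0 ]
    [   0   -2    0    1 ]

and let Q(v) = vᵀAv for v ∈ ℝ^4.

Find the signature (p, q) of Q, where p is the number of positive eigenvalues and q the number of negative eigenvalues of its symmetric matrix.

Row-reducing A symmetrically gives the diagonal entries 10, 33/5, 10/33, 1/5.
That gives 4 positive pivots.

(4, 0)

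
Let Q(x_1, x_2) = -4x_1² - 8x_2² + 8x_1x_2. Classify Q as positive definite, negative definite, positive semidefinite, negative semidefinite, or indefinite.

The symmetric matrix of Q is A = [[-4, 4], [4, -8]].
Leading principal minors: Δ_1 = -4, Δ_2 = 16.
The signs alternate starting with Δ_1 < 0, so by Sylvester's criterion Q is negative definite.

negative definite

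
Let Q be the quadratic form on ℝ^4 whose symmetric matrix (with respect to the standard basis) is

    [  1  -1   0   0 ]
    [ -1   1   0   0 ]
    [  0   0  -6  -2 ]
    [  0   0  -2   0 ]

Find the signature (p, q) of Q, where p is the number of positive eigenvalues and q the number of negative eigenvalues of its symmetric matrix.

Symmetric row and column elimination reduces A to a congruent diagonal form with pivots 1, 0, -6, 2/3.
So there are 2 positive, 1 negative, 1 zero pivots.

(2, 1)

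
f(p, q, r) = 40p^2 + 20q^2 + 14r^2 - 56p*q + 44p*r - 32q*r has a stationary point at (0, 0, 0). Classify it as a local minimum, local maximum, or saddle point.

local minimum

The Hessian at the origin is H = [[80, -56, 44], [-56, 40, -32], [44, -32, 28]].
Congruent diagonalization of H (simultaneous row and column reduction) yields pivots 80, 4/5, 2.
Counting signs: 3 positive.
H is positive definite, so the origin is a strict local minimum.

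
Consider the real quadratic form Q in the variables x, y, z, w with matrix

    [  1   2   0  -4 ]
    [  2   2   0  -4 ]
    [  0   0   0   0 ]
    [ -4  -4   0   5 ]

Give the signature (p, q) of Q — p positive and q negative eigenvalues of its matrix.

(1, 2)

Congruent diagonalization of A (simultaneous row and column reduction) yields pivots 1, -2, 0, -3.
That gives 1 positive, 2 negative, 1 zero pivots.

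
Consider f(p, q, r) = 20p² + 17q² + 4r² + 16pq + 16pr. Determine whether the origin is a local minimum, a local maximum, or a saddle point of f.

The Hessian at the origin is H = [[40, 16, 16], [16, 34, 0], [16, 0, 8]].
Applying the same elementary operations to the rows and columns of H produces a congruent diagonal matrix with entries 40, 138/5, 8/69.
That gives 3 positive pivots.
H is positive definite, so the origin is a strict local minimum.

local minimum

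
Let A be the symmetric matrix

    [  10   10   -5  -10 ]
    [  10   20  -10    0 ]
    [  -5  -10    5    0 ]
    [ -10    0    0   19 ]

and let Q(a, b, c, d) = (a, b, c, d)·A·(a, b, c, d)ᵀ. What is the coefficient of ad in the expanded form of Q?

-20

The coefficient of ad is A[1,4] + A[4,1] = 2·(-10) = -20.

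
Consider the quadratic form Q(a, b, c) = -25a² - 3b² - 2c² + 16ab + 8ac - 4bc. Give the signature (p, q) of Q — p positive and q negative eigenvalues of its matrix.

(0, 3)

Write A = [[-25, 8, 4], [8, -3, -2], [4, -2, -2]].
Row-reducing A symmetrically gives the diagonal entries -25, -11/25, -2/11.
Counting signs: 3 negative.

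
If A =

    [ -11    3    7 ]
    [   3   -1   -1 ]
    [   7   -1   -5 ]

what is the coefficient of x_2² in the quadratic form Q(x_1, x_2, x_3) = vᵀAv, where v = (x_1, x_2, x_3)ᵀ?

-1

The coefficient of x_2² is the diagonal entry A[2,2] = -1.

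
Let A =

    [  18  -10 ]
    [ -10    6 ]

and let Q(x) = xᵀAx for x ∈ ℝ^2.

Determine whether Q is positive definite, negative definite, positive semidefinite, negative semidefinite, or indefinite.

For the 2×2 matrix [[18, -10], [-10, 6]]: det = 18·6 − (-10)² = 8, trace = 24.
det > 0 so both eigenvalues share the sign of the trace; trace = 24 > 0 ⇒ both positive.

positive definite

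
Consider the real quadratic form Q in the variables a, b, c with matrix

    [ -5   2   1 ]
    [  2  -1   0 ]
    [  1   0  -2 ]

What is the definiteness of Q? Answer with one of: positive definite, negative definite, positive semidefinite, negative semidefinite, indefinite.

negative definite

Leading principal minors: Δ_1 = -5, Δ_2 = 1, Δ_3 = -1.
The signs alternate starting with Δ_1 < 0, so by Sylvester's criterion Q is negative definite.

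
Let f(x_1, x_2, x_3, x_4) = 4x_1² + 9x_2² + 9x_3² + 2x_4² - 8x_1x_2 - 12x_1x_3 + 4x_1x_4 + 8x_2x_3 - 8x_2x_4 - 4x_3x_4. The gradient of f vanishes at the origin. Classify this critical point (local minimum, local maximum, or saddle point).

saddle point

The Hessian at the origin is H = [[8, -8, -12, 4], [-8, 18, 8, -8], [-12, 8, 18, -4], [4, -8, -4, 4]].
Applying the same elementary operations to the rows and columns of H produces a congruent diagonal matrix with entries 8, 10, -8/5, 1/2.
Counting signs: 3 positive, 1 negative.
H is indefinite, so the origin is a saddle point.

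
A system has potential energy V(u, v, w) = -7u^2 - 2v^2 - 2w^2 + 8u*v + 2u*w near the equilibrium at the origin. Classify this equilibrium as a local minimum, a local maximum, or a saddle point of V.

saddle point

The Hessian at the origin is H = [[-14, 8, 2], [8, -4, 0], [2, 0, -4]].
Congruent diagonalization of H (simultaneous row and column reduction) yields pivots -14, 4/7, -6.
So there are 1 positive, 2 negative pivots.
H is indefinite, so the origin is a saddle point.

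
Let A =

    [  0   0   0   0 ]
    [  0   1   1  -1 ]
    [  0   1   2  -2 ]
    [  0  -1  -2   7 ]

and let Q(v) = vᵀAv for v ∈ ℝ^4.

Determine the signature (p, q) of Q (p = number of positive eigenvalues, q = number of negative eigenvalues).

Row-reducing A symmetrically gives the diagonal entries 0, 1, 1, 5.
That gives 3 positive, 1 zero pivots.

(3, 0)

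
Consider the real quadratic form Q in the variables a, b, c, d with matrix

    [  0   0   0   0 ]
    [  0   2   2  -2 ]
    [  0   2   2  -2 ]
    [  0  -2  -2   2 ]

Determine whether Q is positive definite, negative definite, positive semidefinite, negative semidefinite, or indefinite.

Symmetric row and column elimination reduces A to a congruent diagonal form with pivots 0, 2, 0, 0.
Counting signs: 1 positive, 3 zero.
Hence Q is positive semidefinite.

positive semidefinite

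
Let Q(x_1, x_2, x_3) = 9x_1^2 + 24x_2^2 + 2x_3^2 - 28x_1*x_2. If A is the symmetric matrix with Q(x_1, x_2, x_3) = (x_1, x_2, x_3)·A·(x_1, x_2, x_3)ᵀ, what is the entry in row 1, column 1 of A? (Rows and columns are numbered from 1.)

The coefficient of x_1^2 in Q is 9, and that is exactly A[1,1].

9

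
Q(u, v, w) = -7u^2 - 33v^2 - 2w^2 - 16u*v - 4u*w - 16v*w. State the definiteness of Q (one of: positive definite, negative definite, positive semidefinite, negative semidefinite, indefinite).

negative definite

The symmetric matrix of Q is A = [[-7, -8, -2], [-8, -33, -8], [-2, -8, -2]].
Leading principal minors: Δ_1 = -7, Δ_2 = 167, Δ_3 = -10.
The signs alternate starting with Δ_1 < 0, so by Sylvester's criterion Q is negative definite.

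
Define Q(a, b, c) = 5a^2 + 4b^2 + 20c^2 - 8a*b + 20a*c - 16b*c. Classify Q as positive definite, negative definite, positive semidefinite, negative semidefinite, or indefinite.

positive semidefinite

The associated matrix is A = [[5, -4, 10], [-4, 4, -8], [10, -8, 20]].
Applying the same elementary operations to the rows and columns of A produces a congruent diagonal matrix with entries 5, 4/5, 0.
Counting signs: 2 positive, 1 zero.
Hence Q is positive semidefinite.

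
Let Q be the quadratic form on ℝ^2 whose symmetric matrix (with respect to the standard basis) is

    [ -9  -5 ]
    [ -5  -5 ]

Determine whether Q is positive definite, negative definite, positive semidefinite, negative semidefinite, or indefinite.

Leading principal minors: Δ_1 = -9, Δ_2 = 20.
The signs alternate starting with Δ_1 < 0, so by Sylvester's criterion Q is negative definite.

negative definite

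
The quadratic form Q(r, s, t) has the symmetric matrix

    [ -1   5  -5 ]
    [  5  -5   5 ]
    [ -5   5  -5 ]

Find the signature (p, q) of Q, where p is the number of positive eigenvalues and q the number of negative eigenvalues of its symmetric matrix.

Congruent diagonalization of A (simultaneous row and column reduction) yields pivots -1, 20, 0.
That gives 1 positive, 1 negative, 1 zero pivots.

(1, 1)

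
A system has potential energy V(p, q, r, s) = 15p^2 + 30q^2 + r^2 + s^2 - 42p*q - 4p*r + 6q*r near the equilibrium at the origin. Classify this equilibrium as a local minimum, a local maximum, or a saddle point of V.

local minimum

The Hessian at the origin is H = [[30, -42, -4, 0], [-42, 60, 6, 0], [-4, 6, 2, 0], [0, 0, 0, 2]].
Congruent diagonalization of H (simultaneous row and column reduction) yields pivots 30, 6/5, 4/3, 2.
Counting signs: 4 positive.
H is positive definite, so the origin is a strict local minimum.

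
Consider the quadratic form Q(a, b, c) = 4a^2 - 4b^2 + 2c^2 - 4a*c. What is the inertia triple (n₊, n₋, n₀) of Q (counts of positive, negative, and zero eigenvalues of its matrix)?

The associated matrix is A = [[4, 0, -2], [0, -4, 0], [-2, 0, 2]].
An LDLᵀ factorisation of A has diagonal entries 4, -4, 1.
Counting signs: 2 positive, 1 negative.

(2, 1, 0)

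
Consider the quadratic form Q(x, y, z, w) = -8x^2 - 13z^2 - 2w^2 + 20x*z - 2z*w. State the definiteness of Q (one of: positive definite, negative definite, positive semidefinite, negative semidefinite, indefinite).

negative semidefinite

The associated matrix is A = [[-8, 0, 10, 0], [0, 0, 0, 0], [10, 0, -13, -1], [0, 0, -1, -2]].
Applying the same elementary operations to the rows and columns of A produces a congruent diagonal matrix with entries -8, 0, -1/2, 0.
So there are 2 negative, 2 zero pivots.
Hence Q is negative semidefinite.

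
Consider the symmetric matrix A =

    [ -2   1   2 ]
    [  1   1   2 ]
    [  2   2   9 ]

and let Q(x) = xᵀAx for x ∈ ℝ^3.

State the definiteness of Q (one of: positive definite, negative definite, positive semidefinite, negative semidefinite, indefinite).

indefinite

Symmetric row and column elimination reduces A to a congruent diagonal form with pivots -2, 3/2, 5.
Counting signs: 2 positive, 1 negative.
Hence Q is indefinite.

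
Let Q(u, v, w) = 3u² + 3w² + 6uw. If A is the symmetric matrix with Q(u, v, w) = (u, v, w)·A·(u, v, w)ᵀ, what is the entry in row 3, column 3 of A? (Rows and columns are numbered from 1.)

3

The coefficient of w² in Q is 3, and that is exactly A[3,3].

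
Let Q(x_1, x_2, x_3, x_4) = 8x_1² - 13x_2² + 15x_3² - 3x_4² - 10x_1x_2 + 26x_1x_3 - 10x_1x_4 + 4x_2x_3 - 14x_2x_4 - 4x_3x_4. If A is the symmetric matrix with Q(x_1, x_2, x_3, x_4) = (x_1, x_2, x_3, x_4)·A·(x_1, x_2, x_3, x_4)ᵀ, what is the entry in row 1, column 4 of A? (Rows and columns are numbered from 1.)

The coefficient of x_1·x_4 in Q is -10. For a symmetric A this equals A[1,4] + A[4,1] = 2·A[1,4].
So A[1,4] = -10/2 = -5.

-5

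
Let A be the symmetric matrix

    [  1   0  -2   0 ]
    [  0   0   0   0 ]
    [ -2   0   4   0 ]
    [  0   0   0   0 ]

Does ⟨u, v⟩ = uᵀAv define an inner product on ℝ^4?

no

Symmetric row and column elimination reduces A to a congruent diagonal form with pivots 1, 0, 0, 0.
So there are 1 positive, 3 zero pivots.
Hence Q is positive semidefinite.
⟨·,·⟩ is an inner product exactly when A is positive definite.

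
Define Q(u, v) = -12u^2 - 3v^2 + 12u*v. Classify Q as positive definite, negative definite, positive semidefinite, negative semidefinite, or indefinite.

The associated matrix is A = [[-12, 6], [6, -3]].
Row-reducing A symmetrically gives the diagonal entries -12, 0.
That gives 1 negative, 1 zero pivots.
Hence Q is negative semidefinite.

negative semidefinite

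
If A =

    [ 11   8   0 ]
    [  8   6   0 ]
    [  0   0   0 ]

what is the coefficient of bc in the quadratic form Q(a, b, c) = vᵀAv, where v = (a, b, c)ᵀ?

The coefficient of bc is A[2,3] + A[3,2] = 2·0 = 0.

0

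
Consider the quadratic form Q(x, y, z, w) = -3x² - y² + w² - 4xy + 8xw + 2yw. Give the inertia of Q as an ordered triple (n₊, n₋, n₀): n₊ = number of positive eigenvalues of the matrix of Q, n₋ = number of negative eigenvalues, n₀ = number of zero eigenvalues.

(1, 2, 1)

The associated matrix is A = [[-3, -2, 0, 4], [-2, -1, 0, 1], [0, 0, 0, 0], [4, 1, 0, 1]].
Applying the same elementary operations to the rows and columns of A produces a congruent diagonal matrix with entries -3, 1/3, 0, -2.
That gives 1 positive, 2 negative, 1 zero pivots.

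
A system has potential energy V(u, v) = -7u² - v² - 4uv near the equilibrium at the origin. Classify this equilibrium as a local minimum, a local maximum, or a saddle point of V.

The Hessian at the origin is H = [[-14, -4], [-4, -2]].
det H = -14·-2 − (-4)² = 12 > 0 and H[1,1] = -14 < 0, so H is negative definite.
Therefore the origin is a local maximum.

local maximum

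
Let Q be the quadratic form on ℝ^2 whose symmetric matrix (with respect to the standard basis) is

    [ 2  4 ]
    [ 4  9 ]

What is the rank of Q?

2

An LDLᵀ factorisation of A has diagonal entries 2, 1.
That gives 2 positive pivots.
The rank is the number of nonzero pivots: 2.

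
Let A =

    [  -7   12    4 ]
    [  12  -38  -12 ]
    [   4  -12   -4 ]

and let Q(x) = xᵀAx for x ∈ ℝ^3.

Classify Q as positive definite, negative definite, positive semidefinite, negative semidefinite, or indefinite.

negative definite

Leading principal minors: Δ_1 = -7, Δ_2 = 122, Δ_3 = -24.
The signs alternate starting with Δ_1 < 0, so by Sylvester's criterion Q is negative definite.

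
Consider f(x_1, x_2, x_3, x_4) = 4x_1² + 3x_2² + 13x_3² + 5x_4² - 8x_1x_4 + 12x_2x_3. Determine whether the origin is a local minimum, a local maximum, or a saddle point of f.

The Hessian at the origin is H = [[8, 0, 0, -8], [0, 6, 12, 0], [0, 12, 26, 0], [-8, 0, 0, 10]].
An LDLᵀ factorisation of H has diagonal entries 8, 6, 2, 2.
Counting signs: 4 positive.
H is positive definite, so the origin is a strict local minimum.

local minimum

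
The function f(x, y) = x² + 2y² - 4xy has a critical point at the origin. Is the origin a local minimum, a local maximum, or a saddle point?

saddle point

The Hessian at the origin is H = [[2, -4], [-4, 4]].
det H = 2·4 − (-4)² = -8 < 0, so H is indefinite.
Therefore the origin is a saddle point.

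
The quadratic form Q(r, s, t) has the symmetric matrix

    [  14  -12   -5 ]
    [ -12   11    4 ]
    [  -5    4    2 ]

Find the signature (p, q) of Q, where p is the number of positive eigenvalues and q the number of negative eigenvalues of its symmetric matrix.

Congruent diagonalization of A (simultaneous row and column reduction) yields pivots 14, 5/7, 1/10.
So there are 3 positive pivots.

(3, 0)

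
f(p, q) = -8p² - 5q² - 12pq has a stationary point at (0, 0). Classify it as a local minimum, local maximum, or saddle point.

local maximum

The Hessian at the origin is H = [[-16, -12], [-12, -10]].
det H = -16·-10 − (-12)² = 16 > 0 and H[1,1] = -16 < 0, so H is negative definite.
Therefore the origin is a local maximum.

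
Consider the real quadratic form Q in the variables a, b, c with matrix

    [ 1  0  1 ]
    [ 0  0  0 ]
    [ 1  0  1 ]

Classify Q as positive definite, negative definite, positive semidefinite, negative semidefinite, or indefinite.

Applying the same elementary operations to the rows and columns of A produces a congruent diagonal matrix with entries 1, 0, 0.
So there are 1 positive, 2 zero pivots.
Hence Q is positive semidefinite.

positive semidefinite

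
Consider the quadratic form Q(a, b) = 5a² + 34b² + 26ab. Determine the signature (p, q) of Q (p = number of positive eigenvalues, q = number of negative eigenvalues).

Write A = [[5, 13], [13, 34]].
An LDLᵀ factorisation of A has diagonal entries 5, 1/5.
That gives 2 positive pivots.

(2, 0)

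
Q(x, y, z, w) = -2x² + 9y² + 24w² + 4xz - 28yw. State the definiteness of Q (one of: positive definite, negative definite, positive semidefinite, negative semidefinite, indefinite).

indefinite

Write A = [[-2, 0, 2, 0], [0, 9, 0, -14], [2, 0, 0, 0], [0, -14, 0, 24]].
An LDLᵀ factorisation of A has diagonal entries -2, 9, 2, 20/9.
Counting signs: 3 positive, 1 negative.
Hence Q is indefinite.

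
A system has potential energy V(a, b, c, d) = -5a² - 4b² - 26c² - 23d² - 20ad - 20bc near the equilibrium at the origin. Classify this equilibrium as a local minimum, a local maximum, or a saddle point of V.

The Hessian at the origin is H = [[-10, 0, 0, -20], [0, -8, -20, 0], [0, -20, -52, 0], [-20, 0, 0, -46]].
Applying the same elementary operations to the rows and columns of H produces a congruent diagonal matrix with entries -10, -8, -2, -6.
That gives 4 negative pivots.
H is negative definite, so the origin is a strict local maximum.

local maximum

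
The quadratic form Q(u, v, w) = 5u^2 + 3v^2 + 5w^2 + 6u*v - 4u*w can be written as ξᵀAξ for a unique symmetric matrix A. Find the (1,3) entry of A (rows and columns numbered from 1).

The coefficient of u·w in Q is -4. For a symmetric A this equals A[1,3] + A[3,1] = 2·A[1,3].
So A[1,3] = -4/2 = -2.

-2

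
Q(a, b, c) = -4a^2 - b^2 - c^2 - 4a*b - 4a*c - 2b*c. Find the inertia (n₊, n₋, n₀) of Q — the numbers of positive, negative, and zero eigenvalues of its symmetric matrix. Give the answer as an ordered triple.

(0, 1, 2)

The associated matrix is A = [[-4, -2, -2], [-2, -1, -1], [-2, -1, -1]].
Row-reducing A symmetrically gives the diagonal entries -4, 0, 0.
That gives 1 negative, 2 zero pivots.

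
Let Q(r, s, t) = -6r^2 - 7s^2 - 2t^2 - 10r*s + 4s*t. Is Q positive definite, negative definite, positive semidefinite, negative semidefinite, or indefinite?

negative definite

The symmetric matrix of Q is A = [[-6, -5, 0], [-5, -7, 2], [0, 2, -2]].
Leading principal minors: Δ_1 = -6, Δ_2 = 17, Δ_3 = -10.
The signs alternate starting with Δ_1 < 0, so by Sylvester's criterion Q is negative definite.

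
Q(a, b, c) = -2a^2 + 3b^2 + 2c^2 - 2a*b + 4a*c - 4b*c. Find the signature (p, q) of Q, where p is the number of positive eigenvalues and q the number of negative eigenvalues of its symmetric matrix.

(2, 1)

The symmetric matrix is A = [[-2, -1, 2], [-1, 3, -2], [2, -2, 2]].
Row-reducing A symmetrically gives the diagonal entries -2, 7/2, 10/7.
So there are 2 positive, 1 negative pivots.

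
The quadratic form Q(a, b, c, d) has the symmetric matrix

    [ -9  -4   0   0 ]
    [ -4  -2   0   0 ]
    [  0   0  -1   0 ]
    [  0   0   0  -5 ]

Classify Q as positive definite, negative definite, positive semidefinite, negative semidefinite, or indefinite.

negative definite

Symmetric row and column elimination reduces A to a congruent diagonal form with pivots -9, -2/9, -1, -5.
Counting signs: 4 negative.
Hence Q is negative definite.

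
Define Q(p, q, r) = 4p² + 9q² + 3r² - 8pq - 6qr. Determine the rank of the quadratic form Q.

3

Write A = [[4, -4, 0], [-4, 9, -3], [0, -3, 3]].
Congruent diagonalization of A (simultaneous row and column reduction) yields pivots 4, 5, 6/5.
Counting signs: 3 positive.
The rank is the number of nonzero pivots: 3.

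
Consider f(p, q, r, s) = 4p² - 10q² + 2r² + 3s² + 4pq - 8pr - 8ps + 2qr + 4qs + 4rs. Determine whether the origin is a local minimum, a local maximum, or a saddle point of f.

saddle point

The Hessian at the origin is H = [[8, 4, -8, -8], [4, -20, 2, 4], [-8, 2, 4, 4], [-8, 4, 4, 6]].
Congruent diagonalization of H (simultaneous row and column reduction) yields pivots 8, -22, -26/11, 30/13.
Counting signs: 2 positive, 2 negative.
H is indefinite, so the origin is a saddle point.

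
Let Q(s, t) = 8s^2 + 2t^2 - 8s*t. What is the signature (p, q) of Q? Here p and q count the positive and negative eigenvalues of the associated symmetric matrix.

The associated matrix is A = [[8, -4], [-4, 2]].
Row-reducing A symmetrically gives the diagonal entries 8, 0.
Counting signs: 1 positive, 1 zero.

(1, 0)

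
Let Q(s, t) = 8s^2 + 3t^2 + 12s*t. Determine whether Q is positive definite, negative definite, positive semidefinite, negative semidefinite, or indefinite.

The symmetric matrix of Q is [[8, 6], [6, 3]].
For the 2×2 matrix [[8, 6], [6, 3]]: det = 8·3 − (6)² = -12, trace = 11.
det < 0 so the eigenvalues have opposite signs; the form is indefinite.

indefinite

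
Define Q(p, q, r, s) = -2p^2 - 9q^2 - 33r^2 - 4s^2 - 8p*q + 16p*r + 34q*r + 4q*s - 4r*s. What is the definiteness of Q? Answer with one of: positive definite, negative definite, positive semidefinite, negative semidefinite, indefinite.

negative semidefinite

The associated matrix is A = [[-2, -4, 8, 0], [-4, -9, 17, 2], [8, 17, -33, -2], [0, 2, -2, -4]].
Symmetric row and column elimination reduces A to a congruent diagonal form with pivots -2, -1, 0, 0.
That gives 2 negative, 2 zero pivots.
Hence Q is negative semidefinite.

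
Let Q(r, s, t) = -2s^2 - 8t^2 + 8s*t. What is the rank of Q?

Write A = [[0, 0, 0], [0, -2, 4], [0, 4, -8]].
Row-reducing A symmetrically gives the diagonal entries 0, -2, 0.
That gives 1 negative, 2 zero pivots.
The rank is the number of nonzero pivots: 1.

1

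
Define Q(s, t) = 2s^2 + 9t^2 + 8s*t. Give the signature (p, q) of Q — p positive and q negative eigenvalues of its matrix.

The associated matrix is A = [[2, 4], [4, 9]].
Applying the same elementary operations to the rows and columns of A produces a congruent diagonal matrix with entries 2, 1.
So there are 2 positive pivots.

(2, 0)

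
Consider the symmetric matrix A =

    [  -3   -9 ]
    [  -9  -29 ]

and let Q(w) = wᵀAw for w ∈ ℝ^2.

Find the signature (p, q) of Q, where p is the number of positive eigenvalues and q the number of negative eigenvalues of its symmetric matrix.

Symmetric row and column elimination reduces A to a congruent diagonal form with pivots -3, -2.
That gives 2 negative pivots.

(0, 2)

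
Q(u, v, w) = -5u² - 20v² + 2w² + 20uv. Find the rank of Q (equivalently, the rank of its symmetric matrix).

Write A = [[-5, 10, 0], [10, -20, 0], [0, 0, 2]].
Applying the same elementary operations to the rows and columns of A produces a congruent diagonal matrix with entries -5, 0, 2.
That gives 1 positive, 1 negative, 1 zero pivots.
The rank is the number of nonzero pivots: 2.

2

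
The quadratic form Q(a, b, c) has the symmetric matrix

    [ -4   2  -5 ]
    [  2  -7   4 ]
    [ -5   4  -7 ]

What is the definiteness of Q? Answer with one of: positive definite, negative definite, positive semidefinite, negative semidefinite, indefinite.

Leading principal minors: Δ_1 = -4, Δ_2 = 24, Δ_3 = -9.
The signs alternate starting with Δ_1 < 0, so by Sylvester's criterion Q is negative definite.

negative definite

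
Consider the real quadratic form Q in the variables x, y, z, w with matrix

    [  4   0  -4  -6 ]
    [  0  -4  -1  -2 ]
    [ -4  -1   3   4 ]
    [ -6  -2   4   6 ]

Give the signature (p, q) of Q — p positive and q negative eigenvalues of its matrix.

Row-reducing A symmetrically gives the diagonal entries 4, -4, -3/4, 1.
That gives 2 positive, 2 negative pivots.

(2, 2)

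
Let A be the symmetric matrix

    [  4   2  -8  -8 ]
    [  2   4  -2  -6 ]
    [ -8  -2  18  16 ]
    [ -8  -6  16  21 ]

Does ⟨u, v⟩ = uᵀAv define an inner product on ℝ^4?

Leading principal minors: Δ_1 = 4, Δ_2 = 12, Δ_3 = 8, Δ_4 = 8.
All leading principal minors are positive, so by Sylvester's criterion Q is positive definite.
⟨·,·⟩ is an inner product exactly when A is positive definite.

yes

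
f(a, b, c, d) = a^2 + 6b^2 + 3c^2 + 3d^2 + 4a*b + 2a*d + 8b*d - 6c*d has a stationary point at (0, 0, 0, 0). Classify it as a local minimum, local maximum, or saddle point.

saddle point

The Hessian at the origin is H = [[2, 4, 0, 2], [4, 12, 0, 8], [0, 0, 6, -6], [2, 8, -6, 6]].
Congruent diagonalization of H (simultaneous row and column reduction) yields pivots 2, 4, 6, -6.
That gives 3 positive, 1 negative pivots.
H is indefinite, so the origin is a saddle point.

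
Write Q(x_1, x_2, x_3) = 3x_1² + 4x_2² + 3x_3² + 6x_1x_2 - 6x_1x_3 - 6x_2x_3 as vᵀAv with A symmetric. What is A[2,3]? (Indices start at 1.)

The coefficient of x_2·x_3 in Q is -6. For a symmetric A this equals A[2,3] + A[3,2] = 2·A[2,3].
So A[2,3] = -6/2 = -3.

-3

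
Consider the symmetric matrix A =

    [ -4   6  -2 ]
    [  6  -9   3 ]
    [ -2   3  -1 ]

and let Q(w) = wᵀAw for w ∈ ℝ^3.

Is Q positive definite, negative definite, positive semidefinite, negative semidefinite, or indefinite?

negative semidefinite

Row-reducing A symmetrically gives the diagonal entries -4, 0, 0.
Counting signs: 1 negative, 2 zero.
Hence Q is negative semidefinite.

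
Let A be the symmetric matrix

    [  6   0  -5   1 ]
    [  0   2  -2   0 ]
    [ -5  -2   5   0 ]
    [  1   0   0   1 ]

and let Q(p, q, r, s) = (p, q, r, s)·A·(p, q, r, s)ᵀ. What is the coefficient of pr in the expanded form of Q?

-10

The coefficient of pr is A[1,3] + A[3,1] = 2·(-5) = -10.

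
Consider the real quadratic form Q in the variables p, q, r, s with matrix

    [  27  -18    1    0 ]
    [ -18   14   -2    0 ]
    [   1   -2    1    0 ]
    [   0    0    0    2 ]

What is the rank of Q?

4

Symmetric row and column elimination reduces A to a congruent diagonal form with pivots 27, 2, 2/27, 2.
Counting signs: 4 positive.
The rank is the number of nonzero pivots: 4.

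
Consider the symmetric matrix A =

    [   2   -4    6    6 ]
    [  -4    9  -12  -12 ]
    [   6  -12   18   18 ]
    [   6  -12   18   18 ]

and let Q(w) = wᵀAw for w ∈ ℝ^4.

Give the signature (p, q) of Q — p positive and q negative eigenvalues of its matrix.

Applying the same elementary operations to the rows and columns of A produces a congruent diagonal matrix with entries 2, 1, 0, 0.
That gives 2 positive, 2 zero pivots.

(2, 0)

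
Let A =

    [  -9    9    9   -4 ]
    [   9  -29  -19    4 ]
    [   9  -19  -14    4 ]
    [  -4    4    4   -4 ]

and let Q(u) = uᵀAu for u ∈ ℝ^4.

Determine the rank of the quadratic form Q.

3

Applying the same elementary operations to the rows and columns of A produces a congruent diagonal matrix with entries -9, -20, 0, -20/9.
Counting signs: 3 negative, 1 zero.
The rank is the number of nonzero pivots: 3.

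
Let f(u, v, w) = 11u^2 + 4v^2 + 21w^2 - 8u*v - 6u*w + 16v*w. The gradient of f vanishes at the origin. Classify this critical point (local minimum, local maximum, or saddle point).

The Hessian at the origin is H = [[22, -8, -6], [-8, 8, 16], [-6, 16, 42]].
Row-reducing H symmetrically gives the diagonal entries 22, 56/11, 20/7.
That gives 3 positive pivots.
H is positive definite, so the origin is a strict local minimum.

local minimum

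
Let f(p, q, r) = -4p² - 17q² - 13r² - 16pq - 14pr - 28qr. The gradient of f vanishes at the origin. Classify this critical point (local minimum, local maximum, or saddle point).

local maximum

The Hessian at the origin is H = [[-8, -16, -14], [-16, -34, -28], [-14, -28, -26]].
Congruent diagonalization of H (simultaneous row and column reduction) yields pivots -8, -2, -3/2.
Counting signs: 3 negative.
H is negative definite, so the origin is a strict local maximum.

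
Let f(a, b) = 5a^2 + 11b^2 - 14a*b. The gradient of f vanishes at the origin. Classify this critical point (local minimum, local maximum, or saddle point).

local minimum

The Hessian at the origin is H = [[10, -14], [-14, 22]].
det H = 10·22 − (-14)² = 24 > 0 and H[1,1] = 10 > 0, so H is positive definite.
Therefore the origin is a local minimum.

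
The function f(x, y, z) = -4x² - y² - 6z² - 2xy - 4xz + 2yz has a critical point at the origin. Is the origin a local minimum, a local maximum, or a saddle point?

local maximum

The Hessian at the origin is H = [[-8, -2, -4], [-2, -2, 2], [-4, 2, -12]].
Congruent diagonalization of H (simultaneous row and column reduction) yields pivots -8, -3/2, -4.
Counting signs: 3 negative.
H is negative definite, so the origin is a strict local maximum.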